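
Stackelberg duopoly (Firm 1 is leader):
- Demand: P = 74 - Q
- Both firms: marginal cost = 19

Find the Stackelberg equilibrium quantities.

q₁* (leader) = 27.5, q₂* (follower) = 13.75

Work:
Follower's reaction: q₂ = (a - c - q₁)/2
Leader substitutes: π₁ = q₁·(a - q₁ - (a-c-q₁)/2 - c)
FOC: q₁* = (74 - 19)/2 = 27.50
Then: q₂* = (74 - 19 - 27.5)/2 = 13.75
Leader has first-mover advantage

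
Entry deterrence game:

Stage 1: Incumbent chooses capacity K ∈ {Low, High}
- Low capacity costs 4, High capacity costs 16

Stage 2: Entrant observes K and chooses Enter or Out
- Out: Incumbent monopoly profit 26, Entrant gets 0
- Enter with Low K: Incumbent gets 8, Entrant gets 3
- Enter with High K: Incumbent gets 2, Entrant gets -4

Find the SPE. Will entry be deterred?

SPE: (High, Enter|Low, Out|High); Entry deterred. Incumbent net profit = 10

Work:
After Low K: Entrant enters (3 > 0)
After High K: Entrant stays out (-4 < 0)
Incumbent: Low → 8−4=4, High → 26−16=10
Incumbent chooses High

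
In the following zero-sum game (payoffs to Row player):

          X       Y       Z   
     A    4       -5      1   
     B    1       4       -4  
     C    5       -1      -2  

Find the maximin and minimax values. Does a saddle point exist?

Maximin = -2, Minimax = 1, Saddle: False

Work:
Row minimums: [-5, -4, -2] → maximin = -2
Column maximums: [5, 4, 1] → minimax = 1
No saddle point (maximin ≠ minimax). Mixed strategy needed.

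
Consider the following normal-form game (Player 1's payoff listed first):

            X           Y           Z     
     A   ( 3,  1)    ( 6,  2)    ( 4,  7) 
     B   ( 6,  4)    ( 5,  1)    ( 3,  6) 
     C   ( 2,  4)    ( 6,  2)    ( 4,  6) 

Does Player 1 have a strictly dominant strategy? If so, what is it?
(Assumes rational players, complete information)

No strictly dominant strategy exists for Player 1

Work:
A strategy strictly dominates another if it gives a strictly higher payoff against every opponent action. Compare each pair of P1's strategies column-by-column:
  A vs B: [3 vs 6, 6 vs 5, 4 vs 3] → A does not strictly dominate B (column X: 3 ≤ 6)
  A vs C: [3 vs 2, 6 vs 6, 4 vs 4] → A does not strictly dominate C (column Y: 6 ≤ 6)
  B vs A: [6 vs 3, 5 vs 6, 3 vs 4] → B does not strictly dominate A (column Y: 5 ≤ 6)
  B vs C: [6 vs 2, 5 vs 6, 3 vs 4] → B does not strictly dominate C (column Y: 5 ≤ 6)
  C vs A: [2 vs 3, 6 vs 6, 4 vs 4] → C does not strictly dominate A (column X: 2 ≤ 3)
  C vs B: [2 vs 6, 6 vs 5, 4 vs 3] → C does not strictly dominate B (column X: 2 ≤ 6)
No single strategy strictly dominates all others → no strictly dominant strategy.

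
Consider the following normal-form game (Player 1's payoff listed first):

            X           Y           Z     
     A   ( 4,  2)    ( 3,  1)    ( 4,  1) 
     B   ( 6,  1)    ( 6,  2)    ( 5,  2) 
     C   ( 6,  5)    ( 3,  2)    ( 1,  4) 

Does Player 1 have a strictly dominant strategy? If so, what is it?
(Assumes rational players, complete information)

No strictly dominant strategy exists for Player 1

Work:
A strategy strictly dominates another if it gives a strictly higher payoff against every opponent action. Compare each pair of P1's strategies column-by-column:
  A vs B: [4 vs 6, 3 vs 6, 4 vs 5] → A does not strictly dominate B (column X: 4 ≤ 6)
  A vs C: [4 vs 6, 3 vs 3, 4 vs 1] → A does not strictly dominate C (column X: 4 ≤ 6)
  B vs A: [6 vs 4, 6 vs 3, 5 vs 4] → B strictly dominates A
  B vs C: [6 vs 6, 6 vs 3, 5 vs 1] → B does not strictly dominate C (column X: 6 ≤ 6)
  C vs A: [6 vs 4, 3 vs 3, 1 vs 4] → C does not strictly dominate A (column Y: 3 ≤ 3)
  C vs B: [6 vs 6, 3 vs 6, 1 vs 5] → C does not strictly dominate B (column X: 6 ≤ 6)
No single strategy strictly dominates all others → no strictly dominant strategy.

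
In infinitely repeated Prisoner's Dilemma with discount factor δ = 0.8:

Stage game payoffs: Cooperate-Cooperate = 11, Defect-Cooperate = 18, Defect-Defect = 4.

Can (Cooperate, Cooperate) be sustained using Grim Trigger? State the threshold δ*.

δ* = 0.5; since δ = 0.8 ≥ 0.5, cooperation can be sustained

Work:
For Grim Trigger:
Cooperate forever: 11/(1-δ)
Defect then punished: 18 + 4·δ/(1-δ)
Need: 11/(1-δ) ≥ 18 + 4·δ/(1-δ)
Solving: δ ≥ (T-R)/(T-P) = (18-11)/(18-4) = 0.5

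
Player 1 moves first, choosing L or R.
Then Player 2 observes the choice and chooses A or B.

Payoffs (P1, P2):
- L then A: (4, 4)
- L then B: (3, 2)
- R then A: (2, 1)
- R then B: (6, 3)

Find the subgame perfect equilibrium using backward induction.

P1 plays R, P2 plays A after L and B after R; Payoff (6, 3)

Work:
Backward induction:
After L: P2 chooses A → P1 gets 4
After R: P2 chooses B → P1 gets 6
P1 chooses R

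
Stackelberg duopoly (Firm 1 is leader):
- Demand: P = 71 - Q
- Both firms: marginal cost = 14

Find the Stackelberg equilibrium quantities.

q₁* (leader) = 28.5, q₂* (follower) = 14.25

Work:
Follower's reaction: q₂ = (a - c - q₁)/2
Leader substitutes: π₁ = q₁·(a - q₁ - (a-c-q₁)/2 - c)
FOC: q₁* = (71 - 14)/2 = 28.50
Then: q₂* = (71 - 14 - 28.5)/2 = 14.25
Leader has first-mover advantage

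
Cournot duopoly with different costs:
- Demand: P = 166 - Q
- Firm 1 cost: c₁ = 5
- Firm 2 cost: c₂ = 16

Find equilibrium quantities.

q₁* = 57.33, q₂* = 46.33

Work:
Reaction: q₁ = (166 - 5 - q₂)/2
Reaction: q₂ = (166 - 16 - q₁)/2
Solve simultaneously:
q₁* = (166 - 2×5 + 16)/3 = 57.33
q₂* = (166 - 2×16 + 5)/3 = 46.33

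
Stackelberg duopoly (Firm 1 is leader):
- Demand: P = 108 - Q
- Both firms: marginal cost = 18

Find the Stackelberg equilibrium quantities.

q₁* (leader) = 45.0, q₂* (follower) = 22.5

Work:
Follower's reaction: q₂ = (a - c - q₁)/2
Leader substitutes: π₁ = q₁·(a - q₁ - (a-c-q₁)/2 - c)
FOC: q₁* = (108 - 18)/2 = 45.00
Then: q₂* = (108 - 18 - 45.0)/2 = 22.50
Leader has first-mover advantage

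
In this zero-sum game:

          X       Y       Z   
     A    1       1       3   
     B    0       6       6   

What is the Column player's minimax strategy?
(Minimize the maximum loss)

Column should play X, value = 1

Work:
Column player minimizes Row's maximum payoff:
Column X: max payoff to Row = 1
Column Y: max payoff to Row = 6
Column Z: max payoff to Row = 6
Minimum is 1, achieved by column X.
Minimax strategy: X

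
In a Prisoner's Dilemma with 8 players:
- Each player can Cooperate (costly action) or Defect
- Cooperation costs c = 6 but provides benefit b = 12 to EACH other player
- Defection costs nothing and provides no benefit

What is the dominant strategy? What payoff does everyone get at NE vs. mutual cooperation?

Dominant: Defect; NE payoff = 0; Coop payoff = 78

Work:
Defect dominates (saves cost c = 6, benefit to others is external)
NE: All defect → everyone gets 0
If all cooperate: each receives (7)×12 - 6 = 78
Social dilemma: 78 > 0 but NE gives 0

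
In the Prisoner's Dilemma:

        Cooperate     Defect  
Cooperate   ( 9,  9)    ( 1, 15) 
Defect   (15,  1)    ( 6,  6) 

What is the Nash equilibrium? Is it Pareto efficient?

(Defect, Defect) is NE; not Pareto efficient

Work:
Defect dominates Cooperate for both players:
If P2 cooperates: Defect (15) > Cooperate (9)
If P2 defects: Defect (6) > Cooperate (1)
NE: (Defect, Defect) with payoff (6, 6)
But (Cooperate, Cooperate) = (9, 9) Pareto dominates (6, 6)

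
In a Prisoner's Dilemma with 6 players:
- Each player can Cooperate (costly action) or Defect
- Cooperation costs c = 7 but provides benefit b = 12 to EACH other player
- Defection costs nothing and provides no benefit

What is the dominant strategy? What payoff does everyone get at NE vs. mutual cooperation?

Dominant: Defect; NE payoff = 0; Coop payoff = 53

Work:
Defect dominates (saves cost c = 7, benefit to others is external)
NE: All defect → everyone gets 0
If all cooperate: each receives (5)×12 - 7 = 53
Social dilemma: 53 > 0 but NE gives 0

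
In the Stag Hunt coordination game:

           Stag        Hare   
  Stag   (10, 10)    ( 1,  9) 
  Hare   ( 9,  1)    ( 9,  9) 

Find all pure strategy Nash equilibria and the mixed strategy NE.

Pure NE: (Stag, Stag) and (Hare, Hare); Mixed NE: p = 0.8889, q = 0.8889

Work:
Check pure NE:
(Stag, Stag): (10, 10) - no unilateral deviation beneficial
(Hare, Hare): (9, 9) - no unilateral deviation beneficial
Mixed NE: P1 plays Stag with p = 0.8889, P2 plays Stag with q = 0.8889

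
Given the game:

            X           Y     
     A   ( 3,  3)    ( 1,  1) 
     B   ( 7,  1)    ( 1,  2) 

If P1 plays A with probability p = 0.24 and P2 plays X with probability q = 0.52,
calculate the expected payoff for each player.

E[P1] = 3.6208, E[P2] = 1.6144

Work:
E[P1] = p·q·π₁(A,X) + p·(1-q)·π₁(A,Y) + (1-p)·q·π₁(B,X) + (1-p)·(1-q)·π₁(B,Y)
= 0.24·0.52·3 + 0.24·0.48·1 + 0.76·0.52·7 + 0.76·0.48·1
= 3.6208

E[P2] = 1.6144 (similar calculation)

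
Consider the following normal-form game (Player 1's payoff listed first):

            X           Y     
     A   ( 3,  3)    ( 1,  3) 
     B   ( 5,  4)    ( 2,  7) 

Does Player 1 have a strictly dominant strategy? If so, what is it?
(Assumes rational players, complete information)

Yes, Player 1's strictly dominant strategy is B

Work:
A strategy strictly dominates another if it gives a strictly higher payoff against every opponent action. Compare each pair of P1's strategies column-by-column:
  A vs B: [3 vs 5, 1 vs 2] → A does not strictly dominate B (column X: 3 ≤ 5)
  B vs A: [5 vs 3, 2 vs 1] → B strictly dominates A
B strictly dominates every other strategy → strictly dominant.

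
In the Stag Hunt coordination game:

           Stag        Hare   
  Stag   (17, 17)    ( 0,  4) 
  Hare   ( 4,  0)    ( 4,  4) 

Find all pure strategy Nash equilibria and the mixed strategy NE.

Pure NE: (Stag, Stag) and (Hare, Hare); Mixed NE: p = 0.2353, q = 0.2353

Work:
Check pure NE:
(Stag, Stag): (17, 17) - no unilateral deviation beneficial
(Hare, Hare): (4, 4) - no unilateral deviation beneficial
Mixed NE: P1 plays Stag with p = 0.2353, P2 plays Stag with q = 0.2353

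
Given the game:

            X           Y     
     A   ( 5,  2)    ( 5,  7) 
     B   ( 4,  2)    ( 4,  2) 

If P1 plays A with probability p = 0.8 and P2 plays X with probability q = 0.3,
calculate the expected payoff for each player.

E[P1] = 4.8, E[P2] = 4.8

Work:
E[P1] = p·q·π₁(A,X) + p·(1-q)·π₁(A,Y) + (1-p)·q·π₁(B,X) + (1-p)·(1-q)·π₁(B,Y)
= 0.8·0.3·5 + 0.8·0.7·5 + 0.2·0.3·4 + 0.2·0.7·4
= 4.8

E[P2] = 4.8 (similar calculation)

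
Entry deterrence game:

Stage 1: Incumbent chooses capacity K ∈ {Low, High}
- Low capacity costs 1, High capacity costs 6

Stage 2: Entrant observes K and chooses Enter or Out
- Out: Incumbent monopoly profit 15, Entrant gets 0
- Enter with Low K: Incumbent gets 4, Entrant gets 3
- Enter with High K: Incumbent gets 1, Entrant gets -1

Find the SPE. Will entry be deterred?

SPE: (High, Enter|Low, Out|High); Entry deterred. Incumbent net profit = 9

Work:
After Low K: Entrant enters (3 > 0)
After High K: Entrant stays out (-1 < 0)
Incumbent: Low → 4−1=3, High → 15−6=9
Incumbent chooses High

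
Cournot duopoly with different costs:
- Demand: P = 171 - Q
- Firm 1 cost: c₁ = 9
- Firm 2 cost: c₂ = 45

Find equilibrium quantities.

q₁* = 66.0, q₂* = 30.0

Work:
Reaction: q₁ = (171 - 9 - q₂)/2
Reaction: q₂ = (171 - 45 - q₁)/2
Solve simultaneously:
q₁* = (171 - 2×9 + 45)/3 = 66.0
q₂* = (171 - 2×45 + 9)/3 = 30.0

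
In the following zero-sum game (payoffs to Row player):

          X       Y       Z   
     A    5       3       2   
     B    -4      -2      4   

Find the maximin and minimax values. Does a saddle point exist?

Maximin = 2, Minimax = 3, Saddle: False

Work:
Row minimums: [2, -4] → maximin = 2
Column maximums: [5, 3, 4] → minimax = 3
No saddle point (maximin ≠ minimax). Mixed strategy needed.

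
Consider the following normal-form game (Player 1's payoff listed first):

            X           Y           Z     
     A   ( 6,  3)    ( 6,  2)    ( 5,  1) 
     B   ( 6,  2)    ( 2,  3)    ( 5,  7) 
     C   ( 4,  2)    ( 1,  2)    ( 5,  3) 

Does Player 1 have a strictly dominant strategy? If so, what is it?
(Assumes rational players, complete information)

No strictly dominant strategy exists for Player 1

Work:
A strategy strictly dominates another if it gives a strictly higher payoff against every opponent action. Compare each pair of P1's strategies column-by-column:
  A vs B: [6 vs 6, 6 vs 2, 5 vs 5] → A does not strictly dominate B (column X: 6 ≤ 6)
  A vs C: [6 vs 4, 6 vs 1, 5 vs 5] → A does not strictly dominate C (column Z: 5 ≤ 5)
  B vs A: [6 vs 6, 2 vs 6, 5 vs 5] → B does not strictly dominate A (column X: 6 ≤ 6)
  B vs C: [6 vs 4, 2 vs 1, 5 vs 5] → B does not strictly dominate C (column Z: 5 ≤ 5)
  C vs A: [4 vs 6, 1 vs 6, 5 vs 5] → C does not strictly dominate A (column X: 4 ≤ 6)
  C vs B: [4 vs 6, 1 vs 2, 5 vs 5] → C does not strictly dominate B (column X: 4 ≤ 6)
No single strategy strictly dominates all others → no strictly dominant strategy.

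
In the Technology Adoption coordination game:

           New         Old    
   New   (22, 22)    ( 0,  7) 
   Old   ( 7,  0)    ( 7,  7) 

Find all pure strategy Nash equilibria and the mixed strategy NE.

Pure NE: (New, New) and (Old, Old); Mixed NE: p = 0.3182, q = 0.3182

Work:
Check pure NE:
(New, New): (22, 22) - no unilateral deviation beneficial
(Old, Old): (7, 7) - no unilateral deviation beneficial
Mixed NE: P1 plays New with p = 0.3182, P2 plays New with q = 0.3182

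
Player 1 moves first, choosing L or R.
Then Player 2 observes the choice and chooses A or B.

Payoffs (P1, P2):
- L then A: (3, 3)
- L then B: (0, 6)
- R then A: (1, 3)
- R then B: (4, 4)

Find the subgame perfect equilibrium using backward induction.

P1 plays R, P2 plays B after L and B after R; Payoff (4, 4)

Work:
Backward induction:
After L: P2 chooses B → P1 gets 0
After R: P2 chooses B → P1 gets 4
P1 chooses R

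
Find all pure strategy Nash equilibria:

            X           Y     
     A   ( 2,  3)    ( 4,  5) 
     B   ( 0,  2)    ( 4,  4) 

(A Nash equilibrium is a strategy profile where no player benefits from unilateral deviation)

Nash equilibrium: (A, Y), (B, Y)

Work:
Best responses:
  P1 vs X: payoffs [2, 0] → best response A (payoff 2)
  P1 vs Y: payoffs [4, 4] → best response A/B (payoff 4)
  P2 vs A: payoffs [3, 5] → best response Y (payoff 5)
  P2 vs B: payoffs [2, 4] → best response Y (payoff 4)
Mutual best responses: (A,Y), (B,Y) → Nash equilibria.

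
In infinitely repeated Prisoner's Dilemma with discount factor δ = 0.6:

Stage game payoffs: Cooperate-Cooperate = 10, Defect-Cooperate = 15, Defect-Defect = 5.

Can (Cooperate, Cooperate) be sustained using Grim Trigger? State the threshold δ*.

δ* = 0.5; since δ = 0.6 ≥ 0.5, cooperation can be sustained

Work:
For Grim Trigger:
Cooperate forever: 10/(1-δ)
Defect then punished: 15 + 5·δ/(1-δ)
Need: 10/(1-δ) ≥ 15 + 5·δ/(1-δ)
Solving: δ ≥ (T-R)/(T-P) = (15-10)/(15-5) = 0.5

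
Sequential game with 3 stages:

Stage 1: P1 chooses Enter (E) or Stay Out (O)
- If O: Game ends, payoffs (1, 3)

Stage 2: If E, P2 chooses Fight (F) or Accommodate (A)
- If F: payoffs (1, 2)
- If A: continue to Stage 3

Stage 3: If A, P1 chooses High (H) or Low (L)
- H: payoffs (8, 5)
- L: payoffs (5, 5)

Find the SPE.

SPE: (E, A, H); Outcome (8, 5)

Work:
Stage 3: P1 chooses H (8 vs 5)
Stage 2: P2: F->2, A->5 (anticipating H). Choose A
Stage 1: P1: O->1, E->8 (anticipating A, H). Choose E
SPE path: E -> A -> H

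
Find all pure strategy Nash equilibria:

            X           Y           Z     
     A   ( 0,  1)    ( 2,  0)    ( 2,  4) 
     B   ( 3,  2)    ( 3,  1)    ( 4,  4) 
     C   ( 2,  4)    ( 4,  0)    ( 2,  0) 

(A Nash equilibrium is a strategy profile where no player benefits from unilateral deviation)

Nash equilibrium: (B, Z)

Work:
Best responses:
  P1 vs X: payoffs [0, 3, 2] → best response B (payoff 3)
  P1 vs Y: payoffs [2, 3, 4] → best response C (payoff 4)
  P1 vs Z: payoffs [2, 4, 2] → best response B (payoff 4)
  P2 vs A: payoffs [1, 0, 4] → best response Z (payoff 4)
  P2 vs B: payoffs [2, 1, 4] → best response Z (payoff 4)
  P2 vs C: payoffs [4, 0, 0] → best response X (payoff 4)
Mutual best responses: (B,Z) → Nash equilibria.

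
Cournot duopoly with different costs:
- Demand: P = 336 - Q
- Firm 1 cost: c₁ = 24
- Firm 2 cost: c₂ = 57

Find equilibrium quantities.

q₁* = 115.0, q₂* = 82.0

Work:
Reaction: q₁ = (336 - 24 - q₂)/2
Reaction: q₂ = (336 - 57 - q₁)/2
Solve simultaneously:
q₁* = (336 - 2×24 + 57)/3 = 115.0
q₂* = (336 - 2×57 + 24)/3 = 82.0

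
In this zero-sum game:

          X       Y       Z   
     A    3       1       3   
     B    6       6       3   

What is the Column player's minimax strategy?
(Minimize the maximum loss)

Column should play Z, value = 3

Work:
Column player minimizes Row's maximum payoff:
Column X: max payoff to Row = 6
Column Y: max payoff to Row = 6
Column Z: max payoff to Row = 3
Minimum is 3, achieved by column Z.
Minimax strategy: Z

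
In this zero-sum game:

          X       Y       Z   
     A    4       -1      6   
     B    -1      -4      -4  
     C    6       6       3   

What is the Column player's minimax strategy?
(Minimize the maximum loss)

Column should play X or Y or Z (all achieve the minimum), value = 6

Work:
Column player minimizes Row's maximum payoff:
Column X: max payoff to Row = 6
Column Y: max payoff to Row = 6
Column Z: max payoff to Row = 6
Minimum is 6, achieved by columns X, Y, Z (tied).
Each of X or Y or Z is a minimax strategy.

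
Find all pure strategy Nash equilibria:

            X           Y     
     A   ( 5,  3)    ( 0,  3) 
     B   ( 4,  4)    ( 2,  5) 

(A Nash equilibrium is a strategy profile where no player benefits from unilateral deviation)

Nash equilibrium: (A, X), (B, Y)

Work:
Best responses:
  P1 vs X: payoffs [5, 4] → best response A (payoff 5)
  P1 vs Y: payoffs [0, 2] → best response B (payoff 2)
  P2 vs A: payoffs [3, 3] → best response X/Y (payoff 3)
  P2 vs B: payoffs [4, 5] → best response Y (payoff 5)
Mutual best responses: (A,X), (B,Y) → Nash equilibria.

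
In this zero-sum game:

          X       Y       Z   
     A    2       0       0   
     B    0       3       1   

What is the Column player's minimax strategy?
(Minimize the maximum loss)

Column should play Z, value = 1

Work:
Column player minimizes Row's maximum payoff:
Column X: max payoff to Row = 2
Column Y: max payoff to Row = 3
Column Z: max payoff to Row = 1
Minimum is 1, achieved by column Z.
Minimax strategy: Z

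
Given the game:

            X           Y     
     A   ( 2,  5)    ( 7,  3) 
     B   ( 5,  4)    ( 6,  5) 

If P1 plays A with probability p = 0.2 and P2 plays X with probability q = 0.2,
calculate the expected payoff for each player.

E[P1] = 5.84, E[P2] = 4.52

Work:
E[P1] = p·q·π₁(A,X) + p·(1-q)·π₁(A,Y) + (1-p)·q·π₁(B,X) + (1-p)·(1-q)·π₁(B,Y)
= 0.2·0.2·2 + 0.2·0.8·7 + 0.8·0.2·5 + 0.8·0.8·6
= 5.84

E[P2] = 4.52 (similar calculation)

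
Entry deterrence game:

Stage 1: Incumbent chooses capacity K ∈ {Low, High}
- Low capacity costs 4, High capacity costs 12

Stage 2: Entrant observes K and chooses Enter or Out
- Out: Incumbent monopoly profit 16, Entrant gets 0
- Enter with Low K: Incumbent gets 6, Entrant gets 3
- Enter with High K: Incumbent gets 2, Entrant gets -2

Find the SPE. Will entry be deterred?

SPE: (High, Enter|Low, Out|High); Entry deterred. Incumbent net profit = 4

Work:
After Low K: Entrant enters (3 > 0)
After High K: Entrant stays out (-2 < 0)
Incumbent: Low → 6−4=2, High → 16−12=4
Incumbent chooses High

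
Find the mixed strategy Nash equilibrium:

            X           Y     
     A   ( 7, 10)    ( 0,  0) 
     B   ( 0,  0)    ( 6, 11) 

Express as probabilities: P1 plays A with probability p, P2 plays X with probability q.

p = 0.5238, q = 0.4615

Work:
Find probabilities that make opponent indifferent:
P2 chooses q to make P1 indifferent between A and B
P1 chooses p to make P2 indifferent between X and Y
Mixed NE: P1 plays (A: 0.5238, B: 0.4762), P2 plays (X: 0.4615, Y: 0.5385)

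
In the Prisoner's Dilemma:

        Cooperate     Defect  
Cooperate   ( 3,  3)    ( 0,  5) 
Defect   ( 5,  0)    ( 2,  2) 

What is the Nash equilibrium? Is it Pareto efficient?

(Defect, Defect) is NE; not Pareto efficient

Work:
Defect dominates Cooperate for both players:
If P2 cooperates: Defect (5) > Cooperate (3)
If P2 defects: Defect (2) > Cooperate (0)
NE: (Defect, Defect) with payoff (2, 2)
But (Cooperate, Cooperate) = (3, 3) Pareto dominates (2, 2)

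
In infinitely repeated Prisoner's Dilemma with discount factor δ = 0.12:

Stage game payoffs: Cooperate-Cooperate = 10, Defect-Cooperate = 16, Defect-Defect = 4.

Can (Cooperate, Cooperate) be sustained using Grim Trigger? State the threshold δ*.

δ* = 0.5; since δ = 0.12 < 0.5, cooperation cannot be sustained

Work:
For Grim Trigger:
Cooperate forever: 10/(1-δ)
Defect then punished: 16 + 4·δ/(1-δ)
Need: 10/(1-δ) ≥ 16 + 4·δ/(1-δ)
Solving: δ ≥ (T-R)/(T-P) = (16-10)/(16-4) = 0.5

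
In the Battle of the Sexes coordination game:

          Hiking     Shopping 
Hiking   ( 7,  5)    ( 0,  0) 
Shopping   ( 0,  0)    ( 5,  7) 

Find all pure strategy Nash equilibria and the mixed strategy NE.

Pure NE: (Hiking, Hiking) and (Shopping, Shopping); Mixed NE: p = 0.5833, q = 0.4167

Work:
Check pure NE:
(Hiking, Hiking): (7, 5) - no unilateral deviation beneficial
(Shopping, Shopping): (5, 7) - no unilateral deviation beneficial
Mixed NE: P1 plays Hiking with p = 0.5833, P2 plays Hiking with q = 0.4167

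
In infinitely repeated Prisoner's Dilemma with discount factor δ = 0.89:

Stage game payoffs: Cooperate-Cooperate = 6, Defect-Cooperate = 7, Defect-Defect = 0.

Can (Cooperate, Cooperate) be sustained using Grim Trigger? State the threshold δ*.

δ* = 0.1429; since δ = 0.89 ≥ 0.1429, cooperation can be sustained

Work:
For Grim Trigger:
Cooperate forever: 6/(1-δ)
Defect then punished: 7 + 0·δ/(1-δ)
Need: 6/(1-δ) ≥ 7 + 0·δ/(1-δ)
Solving: δ ≥ (T-R)/(T-P) = (7-6)/(7-0) = 0.1429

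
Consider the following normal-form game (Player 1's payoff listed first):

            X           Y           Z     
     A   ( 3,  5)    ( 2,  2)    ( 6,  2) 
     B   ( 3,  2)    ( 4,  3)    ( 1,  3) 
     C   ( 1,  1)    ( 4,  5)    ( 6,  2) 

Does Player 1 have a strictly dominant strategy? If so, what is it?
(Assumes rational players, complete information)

No strictly dominant strategy exists for Player 1

Work:
A strategy strictly dominates another if it gives a strictly higher payoff against every opponent action. Compare each pair of P1's strategies column-by-column:
  A vs B: [3 vs 3, 2 vs 4, 6 vs 1] → A does not strictly dominate B (column X: 3 ≤ 3)
  A vs C: [3 vs 1, 2 vs 4, 6 vs 6] → A does not strictly dominate C (column Y: 2 ≤ 4)
  B vs A: [3 vs 3, 4 vs 2, 1 vs 6] → B does not strictly dominate A (column X: 3 ≤ 3)
  B vs C: [3 vs 1, 4 vs 4, 1 vs 6] → B does not strictly dominate C (column Y: 4 ≤ 4)
  C vs A: [1 vs 3, 4 vs 2, 6 vs 6] → C does not strictly dominate A (column X: 1 ≤ 3)
  C vs B: [1 vs 3, 4 vs 4, 6 vs 1] → C does not strictly dominate B (column X: 1 ≤ 3)
No single strategy strictly dominates all others → no strictly dominant strategy.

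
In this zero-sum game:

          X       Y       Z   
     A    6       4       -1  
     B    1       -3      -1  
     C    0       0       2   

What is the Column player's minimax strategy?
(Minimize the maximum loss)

Column should play Z, value = 2

Work:
Column player minimizes Row's maximum payoff:
Column X: max payoff to Row = 6
Column Y: max payoff to Row = 4
Column Z: max payoff to Row = 2
Minimum is 2, achieved by column Z.
Minimax strategy: Z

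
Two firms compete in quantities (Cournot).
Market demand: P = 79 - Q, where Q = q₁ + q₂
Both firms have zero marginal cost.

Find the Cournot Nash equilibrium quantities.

q₁* = q₂* = 26.33; P* = 26.33

Work:
Profit: π_i = P·q_i = (a - q_i - q_j)·q_i
FOC: ∂π_i/∂q_i = a - 2q_i - q_j = 0
Reaction function: q_i = (79 - q_j)/2
Symmetry: q* = 79/3 = 26.33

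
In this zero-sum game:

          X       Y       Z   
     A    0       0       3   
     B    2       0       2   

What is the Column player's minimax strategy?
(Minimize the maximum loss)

Column should play Y, value = 0

Work:
Column player minimizes Row's maximum payoff:
Column X: max payoff to Row = 2
Column Y: max payoff to Row = 0
Column Z: max payoff to Row = 3
Minimum is 0, achieved by column Y.
Minimax strategy: Y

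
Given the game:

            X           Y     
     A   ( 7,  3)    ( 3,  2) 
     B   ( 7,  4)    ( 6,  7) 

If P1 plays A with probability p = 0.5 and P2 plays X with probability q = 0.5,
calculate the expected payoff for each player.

E[P1] = 5.75, E[P2] = 4.0

Work:
E[P1] = p·q·π₁(A,X) + p·(1-q)·π₁(A,Y) + (1-p)·q·π₁(B,X) + (1-p)·(1-q)·π₁(B,Y)
= 0.5·0.5·7 + 0.5·0.5·3 + 0.5·0.5·7 + 0.5·0.5·6
= 5.75

E[P2] = 4.0 (similar calculation)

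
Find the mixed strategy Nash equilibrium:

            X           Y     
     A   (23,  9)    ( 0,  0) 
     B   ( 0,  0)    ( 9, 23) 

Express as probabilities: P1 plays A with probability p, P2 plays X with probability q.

p = 0.7188, q = 0.2812

Work:
Find probabilities that make opponent indifferent:
P2 chooses q to make P1 indifferent between A and B
P1 chooses p to make P2 indifferent between X and Y
Mixed NE: P1 plays (A: 0.7188, B: 0.2812), P2 plays (X: 0.2812, Y: 0.7188)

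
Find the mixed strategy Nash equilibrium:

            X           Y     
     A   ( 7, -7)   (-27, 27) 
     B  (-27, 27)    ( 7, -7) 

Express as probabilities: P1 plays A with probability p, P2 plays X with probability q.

p = 0.5, q = 0.5

Work:
Find probabilities that make opponent indifferent:
P2 chooses q to make P1 indifferent between A and B
P1 chooses p to make P2 indifferent between X and Y
Mixed NE: P1 plays (A: 0.5, B: 0.5), P2 plays (X: 0.5, Y: 0.5)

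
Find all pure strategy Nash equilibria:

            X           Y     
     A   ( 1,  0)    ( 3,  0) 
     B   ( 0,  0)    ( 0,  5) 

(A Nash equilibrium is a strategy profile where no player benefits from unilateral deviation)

Nash equilibrium: (A, X), (A, Y)

Work:
Best responses:
  P1 vs X: payoffs [1, 0] → best response A (payoff 1)
  P1 vs Y: payoffs [3, 0] → best response A (payoff 3)
  P2 vs A: payoffs [0, 0] → best response X/Y (payoff 0)
  P2 vs B: payoffs [0, 5] → best response Y (payoff 5)
Mutual best responses: (A,X), (A,Y) → Nash equilibria.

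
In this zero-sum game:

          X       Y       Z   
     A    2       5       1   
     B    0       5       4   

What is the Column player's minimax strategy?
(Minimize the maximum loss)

Column should play X, value = 2

Work:
Column player minimizes Row's maximum payoff:
Column X: max payoff to Row = 2
Column Y: max payoff to Row = 5
Column Z: max payoff to Row = 4
Minimum is 2, achieved by column X.
Minimax strategy: X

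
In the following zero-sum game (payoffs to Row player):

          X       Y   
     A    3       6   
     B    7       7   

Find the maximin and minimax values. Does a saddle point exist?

Maximin = 7, Minimax = 7, Saddle: True

Work:
Row minimums: [3, 7] → maximin = 7
Column maximums: [7, 7] → minimax = 7
Saddle point exists! Game value = 7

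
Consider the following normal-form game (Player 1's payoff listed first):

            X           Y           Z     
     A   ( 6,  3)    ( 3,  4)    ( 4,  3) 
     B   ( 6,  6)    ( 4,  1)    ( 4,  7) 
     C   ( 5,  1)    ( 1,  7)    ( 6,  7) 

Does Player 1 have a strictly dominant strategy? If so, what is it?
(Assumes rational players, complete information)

No strictly dominant strategy exists for Player 1

Work:
A strategy strictly dominates another if it gives a strictly higher payoff against every opponent action. Compare each pair of P1's strategies column-by-column:
  A vs B: [6 vs 6, 3 vs 4, 4 vs 4] → A does not strictly dominate B (column X: 6 ≤ 6)
  A vs C: [6 vs 5, 3 vs 1, 4 vs 6] → A does not strictly dominate C (column Z: 4 ≤ 6)
  B vs A: [6 vs 6, 4 vs 3, 4 vs 4] → B does not strictly dominate A (column X: 6 ≤ 6)
  B vs C: [6 vs 5, 4 vs 1, 4 vs 6] → B does not strictly dominate C (column Z: 4 ≤ 6)
  C vs A: [5 vs 6, 1 vs 3, 6 vs 4] → C does not strictly dominate A (column X: 5 ≤ 6)
  C vs B: [5 vs 6, 1 vs 4, 6 vs 4] → C does not strictly dominate B (column X: 5 ≤ 6)
No single strategy strictly dominates all others → no strictly dominant strategy.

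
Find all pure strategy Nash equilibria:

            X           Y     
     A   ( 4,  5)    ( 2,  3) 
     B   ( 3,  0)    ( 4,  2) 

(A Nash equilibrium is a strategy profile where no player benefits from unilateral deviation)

Nash equilibrium: (A, X), (B, Y)

Work:
Best responses:
  P1 vs X: payoffs [4, 3] → best response A (payoff 4)
  P1 vs Y: payoffs [2, 4] → best response B (payoff 4)
  P2 vs A: payoffs [5, 3] → best response X (payoff 5)
  P2 vs B: payoffs [0, 2] → best response Y (payoff 2)
Mutual best responses: (A,X), (B,Y) → Nash equilibria.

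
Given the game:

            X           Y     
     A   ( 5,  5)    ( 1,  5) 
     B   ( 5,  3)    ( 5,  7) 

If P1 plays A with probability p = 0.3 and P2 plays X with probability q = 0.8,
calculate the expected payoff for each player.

E[P1] = 4.76, E[P2] = 4.16

Work:
E[P1] = p·q·π₁(A,X) + p·(1-q)·π₁(A,Y) + (1-p)·q·π₁(B,X) + (1-p)·(1-q)·π₁(B,Y)
= 0.3·0.8·5 + 0.3·0.2·1 + 0.7·0.8·5 + 0.7·0.2·5
= 4.76

E[P2] = 4.16 (similar calculation)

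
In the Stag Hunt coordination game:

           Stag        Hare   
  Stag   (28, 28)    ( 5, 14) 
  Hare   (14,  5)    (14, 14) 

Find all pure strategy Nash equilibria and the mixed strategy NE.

Pure NE: (Stag, Stag) and (Hare, Hare); Mixed NE: p = 0.3913, q = 0.3913

Work:
Check pure NE:
(Stag, Stag): (28, 28) - no unilateral deviation beneficial
(Hare, Hare): (14, 14) - no unilateral deviation beneficial
Mixed NE: P1 plays Stag with p = 0.3913, P2 plays Stag with q = 0.3913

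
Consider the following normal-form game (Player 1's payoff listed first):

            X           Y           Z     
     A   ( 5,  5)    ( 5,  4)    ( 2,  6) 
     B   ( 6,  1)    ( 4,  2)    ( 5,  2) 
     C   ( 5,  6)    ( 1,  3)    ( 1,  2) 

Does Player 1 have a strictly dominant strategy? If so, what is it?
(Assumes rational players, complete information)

No strictly dominant strategy exists for Player 1

Work:
A strategy strictly dominates another if it gives a strictly higher payoff against every opponent action. Compare each pair of P1's strategies column-by-column:
  A vs B: [5 vs 6, 5 vs 4, 2 vs 5] → A does not strictly dominate B (column X: 5 ≤ 6)
  A vs C: [5 vs 5, 5 vs 1, 2 vs 1] → A does not strictly dominate C (column X: 5 ≤ 5)
  B vs A: [6 vs 5, 4 vs 5, 5 vs 2] → B does not strictly dominate A (column Y: 4 ≤ 5)
  B vs C: [6 vs 5, 4 vs 1, 5 vs 1] → B strictly dominates C
  C vs A: [5 vs 5, 1 vs 5, 1 vs 2] → C does not strictly dominate A (column X: 5 ≤ 5)
  C vs B: [5 vs 6, 1 vs 4, 1 vs 5] → C does not strictly dominate B (column X: 5 ≤ 6)
No single strategy strictly dominates all others → no strictly dominant strategy.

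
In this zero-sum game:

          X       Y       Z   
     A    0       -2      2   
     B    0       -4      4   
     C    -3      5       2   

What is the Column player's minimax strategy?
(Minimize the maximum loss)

Column should play X, value = 0

Work:
Column player minimizes Row's maximum payoff:
Column X: max payoff to Row = 0
Column Y: max payoff to Row = 5
Column Z: max payoff to Row = 4
Minimum is 0, achieved by column X.
Minimax strategy: X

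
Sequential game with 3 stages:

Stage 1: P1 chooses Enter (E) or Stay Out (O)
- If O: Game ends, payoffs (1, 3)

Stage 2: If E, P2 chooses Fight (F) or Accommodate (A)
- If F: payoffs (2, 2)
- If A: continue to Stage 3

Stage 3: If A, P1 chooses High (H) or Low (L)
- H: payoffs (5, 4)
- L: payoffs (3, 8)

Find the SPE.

SPE: (E, A, H); Outcome (5, 4)

Work:
Stage 3: P1 chooses H (5 vs 3)
Stage 2: P2: F->2, A->4 (anticipating H). Choose A
Stage 1: P1: O->1, E->5 (anticipating A, H). Choose E
SPE path: E -> A -> H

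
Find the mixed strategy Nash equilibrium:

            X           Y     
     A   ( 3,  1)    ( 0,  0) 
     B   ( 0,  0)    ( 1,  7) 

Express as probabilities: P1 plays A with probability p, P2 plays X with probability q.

p = 0.875, q = 0.25

Work:
Find probabilities that make opponent indifferent:
P2 chooses q to make P1 indifferent between A and B
P1 chooses p to make P2 indifferent between X and Y
Mixed NE: P1 plays (A: 0.875, B: 0.125), P2 plays (X: 0.25, Y: 0.75)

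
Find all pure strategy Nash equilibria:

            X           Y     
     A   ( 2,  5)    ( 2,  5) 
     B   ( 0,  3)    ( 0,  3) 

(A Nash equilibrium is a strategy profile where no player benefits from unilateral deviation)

Nash equilibrium: (A, X), (A, Y)

Work:
Best responses:
  P1 vs X: payoffs [2, 0] → best response A (payoff 2)
  P1 vs Y: payoffs [2, 0] → best response A (payoff 2)
  P2 vs A: payoffs [5, 5] → best response X/Y (payoff 5)
  P2 vs B: payoffs [3, 3] → best response X/Y (payoff 3)
Mutual best responses: (A,X), (A,Y) → Nash equilibria.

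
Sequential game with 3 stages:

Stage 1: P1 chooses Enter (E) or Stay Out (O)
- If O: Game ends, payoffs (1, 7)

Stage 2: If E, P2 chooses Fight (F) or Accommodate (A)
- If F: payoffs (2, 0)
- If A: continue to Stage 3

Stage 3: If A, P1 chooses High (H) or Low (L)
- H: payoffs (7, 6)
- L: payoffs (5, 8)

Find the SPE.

SPE: (E, A, H); Outcome (7, 6)

Work:
Stage 3: P1 chooses H (7 vs 5)
Stage 2: P2: F->0, A->6 (anticipating H). Choose A
Stage 1: P1: O->1, E->7 (anticipating A, H). Choose E
SPE path: E -> A -> H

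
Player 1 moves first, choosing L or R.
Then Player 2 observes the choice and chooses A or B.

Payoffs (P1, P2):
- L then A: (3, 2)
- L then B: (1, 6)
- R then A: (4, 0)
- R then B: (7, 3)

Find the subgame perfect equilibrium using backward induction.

P1 plays R, P2 plays B after L and B after R; Payoff (7, 3)

Work:
Backward induction:
After L: P2 chooses B → P1 gets 1
After R: P2 chooses B → P1 gets 7
P1 chooses R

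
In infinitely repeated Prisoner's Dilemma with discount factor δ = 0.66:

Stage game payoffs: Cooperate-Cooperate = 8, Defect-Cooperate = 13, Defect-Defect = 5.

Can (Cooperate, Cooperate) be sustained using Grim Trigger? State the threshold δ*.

δ* = 0.625; since δ = 0.66 ≥ 0.625, cooperation can be sustained

Work:
For Grim Trigger:
Cooperate forever: 8/(1-δ)
Defect then punished: 13 + 5·δ/(1-δ)
Need: 8/(1-δ) ≥ 13 + 5·δ/(1-δ)
Solving: δ ≥ (T-R)/(T-P) = (13-8)/(13-5) = 0.625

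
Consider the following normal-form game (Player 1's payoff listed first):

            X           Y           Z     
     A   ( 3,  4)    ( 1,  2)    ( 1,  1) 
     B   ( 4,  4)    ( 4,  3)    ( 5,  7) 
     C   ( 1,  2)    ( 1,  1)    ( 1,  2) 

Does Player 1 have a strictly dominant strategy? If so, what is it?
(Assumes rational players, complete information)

Yes, Player 1's strictly dominant strategy is B

Work:
A strategy strictly dominates another if it gives a strictly higher payoff against every opponent action. Compare each pair of P1's strategies column-by-column:
  A vs B: [3 vs 4, 1 vs 4, 1 vs 5] → A does not strictly dominate B (column X: 3 ≤ 4)
  A vs C: [3 vs 1, 1 vs 1, 1 vs 1] → A does not strictly dominate C (column Y: 1 ≤ 1)
  B vs A: [4 vs 3, 4 vs 1, 5 vs 1] → B strictly dominates A
  B vs C: [4 vs 1, 4 vs 1, 5 vs 1] → B strictly dominates C
  C vs A: [1 vs 3, 1 vs 1, 1 vs 1] → C does not strictly dominate A (column X: 1 ≤ 3)
  C vs B: [1 vs 4, 1 vs 4, 1 vs 5] → C does not strictly dominate B (column X: 1 ≤ 4)
B strictly dominates every other strategy → strictly dominant.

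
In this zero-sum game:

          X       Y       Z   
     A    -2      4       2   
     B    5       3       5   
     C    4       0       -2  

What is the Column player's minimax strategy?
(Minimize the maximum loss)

Column should play Y, value = 4

Work:
Column player minimizes Row's maximum payoff:
Column X: max payoff to Row = 5
Column Y: max payoff to Row = 4
Column Z: max payoff to Row = 5
Minimum is 4, achieved by column Y.
Minimax strategy: Y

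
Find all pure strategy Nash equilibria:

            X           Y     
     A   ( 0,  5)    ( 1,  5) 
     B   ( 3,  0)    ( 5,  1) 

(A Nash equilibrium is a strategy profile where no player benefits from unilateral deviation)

Nash equilibrium: (B, Y)

Work:
Best responses:
  P1 vs X: payoffs [0, 3] → best response B (payoff 3)
  P1 vs Y: payoffs [1, 5] → best response B (payoff 5)
  P2 vs A: payoffs [5, 5] → best response X/Y (payoff 5)
  P2 vs B: payoffs [0, 1] → best response Y (payoff 1)
Mutual best responses: (B,Y) → Nash equilibria.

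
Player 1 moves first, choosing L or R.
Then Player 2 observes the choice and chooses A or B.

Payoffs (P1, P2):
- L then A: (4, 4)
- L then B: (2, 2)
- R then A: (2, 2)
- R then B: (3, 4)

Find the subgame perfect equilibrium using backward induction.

P1 plays L, P2 plays A after L and B after R; Payoff (4, 4)

Work:
Backward induction:
After L: P2 chooses A → P1 gets 4
After R: P2 chooses B → P1 gets 3
P1 chooses L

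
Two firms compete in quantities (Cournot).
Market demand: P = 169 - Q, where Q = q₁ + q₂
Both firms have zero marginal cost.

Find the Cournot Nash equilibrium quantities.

q₁* = q₂* = 56.33; P* = 56.33

Work:
Profit: π_i = P·q_i = (a - q_i - q_j)·q_i
FOC: ∂π_i/∂q_i = a - 2q_i - q_j = 0
Reaction function: q_i = (169 - q_j)/2
Symmetry: q* = 169/3 = 56.33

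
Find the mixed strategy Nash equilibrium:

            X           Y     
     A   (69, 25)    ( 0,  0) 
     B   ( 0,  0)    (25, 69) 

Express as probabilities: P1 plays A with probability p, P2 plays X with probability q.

p = 0.734, q = 0.266

Work:
Find probabilities that make opponent indifferent:
P2 chooses q to make P1 indifferent between A and B
P1 chooses p to make P2 indifferent between X and Y
Mixed NE: P1 plays (A: 0.734, B: 0.266), P2 plays (X: 0.266, Y: 0.734)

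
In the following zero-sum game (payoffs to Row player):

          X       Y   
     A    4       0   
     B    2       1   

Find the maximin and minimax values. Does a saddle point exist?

Maximin = 1, Minimax = 1, Saddle: True

Work:
Row minimums: [0, 1] → maximin = 1
Column maximums: [4, 1] → minimax = 1
Saddle point exists! Game value = 1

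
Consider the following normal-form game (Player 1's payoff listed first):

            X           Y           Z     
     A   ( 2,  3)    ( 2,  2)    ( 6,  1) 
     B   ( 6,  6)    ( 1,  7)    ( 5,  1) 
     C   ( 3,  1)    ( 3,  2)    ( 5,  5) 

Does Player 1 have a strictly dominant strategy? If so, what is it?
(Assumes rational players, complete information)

No strictly dominant strategy exists for Player 1

Work:
A strategy strictly dominates another if it gives a strictly higher payoff against every opponent action. Compare each pair of P1's strategies column-by-column:
  A vs B: [2 vs 6, 2 vs 1, 6 vs 5] → A does not strictly dominate B (column X: 2 ≤ 6)
  A vs C: [2 vs 3, 2 vs 3, 6 vs 5] → A does not strictly dominate C (column X: 2 ≤ 3)
  B vs A: [6 vs 2, 1 vs 2, 5 vs 6] → B does not strictly dominate A (column Y: 1 ≤ 2)
  B vs C: [6 vs 3, 1 vs 3, 5 vs 5] → B does not strictly dominate C (column Y: 1 ≤ 3)
  C vs A: [3 vs 2, 3 vs 2, 5 vs 6] → C does not strictly dominate A (column Z: 5 ≤ 6)
  C vs B: [3 vs 6, 3 vs 1, 5 vs 5] → C does not strictly dominate B (column X: 3 ≤ 6)
No single strategy strictly dominates all others → no strictly dominant strategy.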